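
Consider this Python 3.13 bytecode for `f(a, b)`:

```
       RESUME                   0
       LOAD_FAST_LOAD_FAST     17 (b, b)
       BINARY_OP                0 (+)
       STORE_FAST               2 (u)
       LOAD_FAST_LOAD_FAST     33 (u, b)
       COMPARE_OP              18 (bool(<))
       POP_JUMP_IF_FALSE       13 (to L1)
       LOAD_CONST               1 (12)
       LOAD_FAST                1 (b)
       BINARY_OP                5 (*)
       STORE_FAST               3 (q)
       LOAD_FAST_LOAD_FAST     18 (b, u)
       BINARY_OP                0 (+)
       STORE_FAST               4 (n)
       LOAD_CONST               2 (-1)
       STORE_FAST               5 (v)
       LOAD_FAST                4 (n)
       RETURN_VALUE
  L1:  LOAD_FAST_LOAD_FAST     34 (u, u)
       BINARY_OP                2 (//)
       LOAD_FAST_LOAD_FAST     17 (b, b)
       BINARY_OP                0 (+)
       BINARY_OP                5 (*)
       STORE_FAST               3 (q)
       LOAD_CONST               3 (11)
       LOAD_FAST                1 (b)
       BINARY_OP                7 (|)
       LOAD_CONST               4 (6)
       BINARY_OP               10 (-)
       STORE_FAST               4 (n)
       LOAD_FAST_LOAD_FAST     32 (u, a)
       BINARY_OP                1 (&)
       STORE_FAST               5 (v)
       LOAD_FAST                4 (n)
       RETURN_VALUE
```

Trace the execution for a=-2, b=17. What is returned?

LOAD_FAST_LOAD_FAST b,b → push 17,17. Stack: [17, 17]
BINARY_OP + → 17 + 17 = 34. Stack: [34]
STORE_FAST u → u=34. Stack: []
LOAD_FAST_LOAD_FAST u,b → push 34,17. Stack: [34, 17]
COMPARE_OP bool(<) → 34 vs 17 = False. Stack: [False]
POP_JUMP_IF_FALSE → pop False; jump. Stack: []
LOAD_FAST_LOAD_FAST u,u → push 34,34. Stack: [34, 34]
BINARY_OP // → 34 // 34 = 1. Stack: [1]
LOAD_FAST_LOAD_FAST b,b → push 17,17. Stack: [1, 17, 17]
BINARY_OP + → 17 + 17 = 34. Stack: [1, 34]
BINARY_OP * → 1 * 34 = 34. Stack: [34]
STORE_FAST q → q=34. Stack: []
LOAD_CONST → push 11. Stack: [11]
LOAD_FAST b → push 17. Stack: [11, 17]
BINARY_OP | → 11 | 17 = 27. Stack: [27]
LOAD_CONST → push 6. Stack: [27, 6]
BINARY_OP - → 27 - 6 = 21. Stack: [21]
STORE_FAST n → n=21. Stack: []
LOAD_FAST_LOAD_FAST u,a → push 34,-2. Stack: [34, -2]
BINARY_OP & → 34 & -2 = 34. Stack: [34]
STORE_FAST v → v=34. Stack: []
LOAD_FAST n → push 21. Stack: [21]
RETURN_VALUE → return 21.

21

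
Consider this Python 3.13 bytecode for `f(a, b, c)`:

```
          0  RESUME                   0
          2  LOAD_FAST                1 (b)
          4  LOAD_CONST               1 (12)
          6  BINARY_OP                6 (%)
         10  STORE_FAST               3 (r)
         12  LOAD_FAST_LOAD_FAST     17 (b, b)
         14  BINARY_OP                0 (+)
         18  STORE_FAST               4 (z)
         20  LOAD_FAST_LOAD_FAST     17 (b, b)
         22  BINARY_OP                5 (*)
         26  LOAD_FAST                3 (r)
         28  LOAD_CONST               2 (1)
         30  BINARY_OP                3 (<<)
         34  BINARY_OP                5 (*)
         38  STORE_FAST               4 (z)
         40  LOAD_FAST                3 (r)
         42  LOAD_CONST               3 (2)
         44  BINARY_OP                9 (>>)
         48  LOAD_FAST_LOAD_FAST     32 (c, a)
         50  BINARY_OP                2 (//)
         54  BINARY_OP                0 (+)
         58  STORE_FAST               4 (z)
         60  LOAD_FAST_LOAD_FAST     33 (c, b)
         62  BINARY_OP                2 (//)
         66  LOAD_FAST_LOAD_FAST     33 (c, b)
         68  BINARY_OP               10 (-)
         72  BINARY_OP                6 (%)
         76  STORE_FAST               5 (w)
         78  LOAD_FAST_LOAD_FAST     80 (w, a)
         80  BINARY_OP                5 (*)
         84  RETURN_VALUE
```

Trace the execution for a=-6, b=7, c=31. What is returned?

LOAD_FAST b → push 7. Stack: [7]
LOAD_CONST → push 12. Stack: [7, 12]
BINARY_OP % → 7 % 12 = 7. Stack: [7]
STORE_FAST r → r=7. Stack: []
LOAD_FAST_LOAD_FAST b,b → push 7,7. Stack: [7, 7]
BINARY_OP + → 7 + 7 = 14. Stack: [14]
STORE_FAST z → z=14. Stack: []
LOAD_FAST_LOAD_FAST b,b → push 7,7. Stack: [7, 7]
BINARY_OP * → 7 * 7 = 49. Stack: [49]
LOAD_FAST r → push 7. Stack: [49, 7]
LOAD_CONST → push 1. Stack: [49, 7, 1]
BINARY_OP << → 7 << 1 = 14. Stack: [49, 14]
BINARY_OP * → 49 * 14 = 686. Stack: [686]
STORE_FAST z → z=686. Stack: []
LOAD_FAST r → push 7. Stack: [7]
LOAD_CONST → push 2. Stack: [7, 2]
BINARY_OP >> → 7 >> 2 = 1. Stack: [1]
LOAD_FAST_LOAD_FAST c,a → push 31,-6. Stack: [1, 31, -6]
BINARY_OP // → 31 // -6 = -6. Stack: [1, -6]
BINARY_OP + → 1 + -6 = -5. Stack: [-5]
STORE_FAST z → z=-5. Stack: []
LOAD_FAST_LOAD_FAST c,b → push 31,7. Stack: [31, 7]
BINARY_OP // → 31 // 7 = 4. Stack: [4]
LOAD_FAST_LOAD_FAST c,b → push 31,7. Stack: [4, 31, 7]
BINARY_OP - → 31 - 7 = 24. Stack: [4, 24]
BINARY_OP % → 4 % 24 = 4. Stack: [4]
STORE_FAST w → w=4. Stack: []
LOAD_FAST_LOAD_FAST w,a → push 4,-6. Stack: [4, -6]
BINARY_OP * → 4 * -6 = -24. Stack: [-24]
RETURN_VALUE → return -24.

-24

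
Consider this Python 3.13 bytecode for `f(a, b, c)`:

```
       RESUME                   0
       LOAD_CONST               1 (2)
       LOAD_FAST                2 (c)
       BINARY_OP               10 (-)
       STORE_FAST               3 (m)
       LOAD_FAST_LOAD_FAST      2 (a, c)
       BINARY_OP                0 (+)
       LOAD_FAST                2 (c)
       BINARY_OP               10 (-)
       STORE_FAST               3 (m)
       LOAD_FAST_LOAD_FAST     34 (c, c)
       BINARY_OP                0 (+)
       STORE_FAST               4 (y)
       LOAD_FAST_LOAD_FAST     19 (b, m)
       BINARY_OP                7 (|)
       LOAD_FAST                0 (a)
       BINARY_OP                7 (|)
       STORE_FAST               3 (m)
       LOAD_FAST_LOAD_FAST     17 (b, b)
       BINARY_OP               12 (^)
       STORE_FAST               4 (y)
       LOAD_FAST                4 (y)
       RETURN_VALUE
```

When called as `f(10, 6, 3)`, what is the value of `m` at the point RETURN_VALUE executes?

14

LOAD_CONST → push 2. Stack: [2]
LOAD_FAST c → push 3. Stack: [2, 3]
BINARY_OP - → 2 - 3 = -1. Stack: [-1]
STORE_FAST m → m=-1. Stack: []
LOAD_FAST_LOAD_FAST a,c → push 10,3. Stack: [10, 3]
BINARY_OP + → 10 + 3 = 13. Stack: [13]
LOAD_FAST c → push 3. Stack: [13, 3]
BINARY_OP - → 13 - 3 = 10. Stack: [10]
STORE_FAST m → m=10. Stack: []
LOAD_FAST_LOAD_FAST c,c → push 3,3. Stack: [3, 3]
BINARY_OP + → 3 + 3 = 6. Stack: [6]
STORE_FAST y → y=6. Stack: []
LOAD_FAST_LOAD_FAST b,m → push 6,10. Stack: [6, 10]
BINARY_OP | → 6 | 10 = 14. Stack: [14]
LOAD_FAST a → push 10. Stack: [14, 10]
BINARY_OP | → 14 | 10 = 14. Stack: [14]
STORE_FAST m → m=14. Stack: []
LOAD_FAST_LOAD_FAST b,b → push 6,6. Stack: [6, 6]
BINARY_OP ^ → 6 ^ 6 = 0. Stack: [0]
STORE_FAST y → y=0. Stack: []
LOAD_FAST y → push 0. Stack: [0]
RETURN_VALUE → return 0.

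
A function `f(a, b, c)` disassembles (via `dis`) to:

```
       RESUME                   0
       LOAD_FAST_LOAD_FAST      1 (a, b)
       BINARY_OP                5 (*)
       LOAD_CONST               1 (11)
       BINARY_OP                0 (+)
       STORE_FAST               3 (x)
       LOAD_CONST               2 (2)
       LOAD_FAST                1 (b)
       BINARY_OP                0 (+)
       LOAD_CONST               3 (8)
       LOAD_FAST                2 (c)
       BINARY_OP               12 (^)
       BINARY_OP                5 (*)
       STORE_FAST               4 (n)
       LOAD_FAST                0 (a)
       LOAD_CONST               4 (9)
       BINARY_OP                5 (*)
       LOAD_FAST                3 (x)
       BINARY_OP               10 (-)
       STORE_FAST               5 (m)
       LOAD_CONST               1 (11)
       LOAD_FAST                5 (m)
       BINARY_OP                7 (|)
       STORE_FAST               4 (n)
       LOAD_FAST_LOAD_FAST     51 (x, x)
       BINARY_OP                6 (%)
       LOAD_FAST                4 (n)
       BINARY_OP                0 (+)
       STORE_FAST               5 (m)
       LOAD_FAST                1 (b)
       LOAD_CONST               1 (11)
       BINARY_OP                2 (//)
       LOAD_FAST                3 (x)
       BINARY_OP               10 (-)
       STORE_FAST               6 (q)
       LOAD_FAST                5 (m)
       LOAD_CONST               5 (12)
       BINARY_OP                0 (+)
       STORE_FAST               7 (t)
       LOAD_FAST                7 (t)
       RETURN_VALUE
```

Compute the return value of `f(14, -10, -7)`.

LOAD_FAST_LOAD_FAST a,b → push 14,-10. Stack: [14, -10]
BINARY_OP * → 14 * -10 = -140. Stack: [-140]
LOAD_CONST → push 11. Stack: [-140, 11]
BINARY_OP + → -140 + 11 = -129. Stack: [-129]
STORE_FAST x → x=-129. Stack: []
LOAD_CONST → push 2. Stack: [2]
LOAD_FAST b → push -10. Stack: [2, -10]
BINARY_OP + → 2 + -10 = -8. Stack: [-8]
LOAD_CONST → push 8. Stack: [-8, 8]
LOAD_FAST c → push -7. Stack: [-8, 8, -7]
BINARY_OP ^ → 8 ^ -7 = -15. Stack: [-8, -15]
BINARY_OP * → -8 * -15 = 120. Stack: [120]
STORE_FAST n → n=120. Stack: []
LOAD_FAST a → push 14. Stack: [14]
LOAD_CONST → push 9. Stack: [14, 9]
BINARY_OP * → 14 * 9 = 126. Stack: [126]
LOAD_FAST x → push -129. Stack: [126, -129]
BINARY_OP - → 126 - -129 = 255. Stack: [255]
STORE_FAST m → m=255. Stack: []
LOAD_CONST → push 11. Stack: [11]
LOAD_FAST m → push 255. Stack: [11, 255]
BINARY_OP | → 11 | 255 = 255. Stack: [255]
STORE_FAST n → n=255. Stack: []
LOAD_FAST_LOAD_FAST x,x → push -129,-129. Stack: [-129, -129]
BINARY_OP % → -129 % -129 = 0. Stack: [0]
LOAD_FAST n → push 255. Stack: [0, 255]
BINARY_OP + → 0 + 255 = 255. Stack: [255]
STORE_FAST m → m=255. Stack: []
LOAD_FAST b → push -10. Stack: [-10]
LOAD_CONST → push 11. Stack: [-10, 11]
BINARY_OP // → -10 // 11 = -1. Stack: [-1]
LOAD_FAST x → push -129. Stack: [-1, -129]
BINARY_OP - → -1 - -129 = 128. Stack: [128]
STORE_FAST q → q=128. Stack: []
LOAD_FAST m → push 255. Stack: [255]
LOAD_CONST → push 12. Stack: [255, 12]
BINARY_OP + → 255 + 12 = 267. Stack: [267]
STORE_FAST t → t=267. Stack: []
LOAD_FAST t → push 267. Stack: [267]
RETURN_VALUE → return 267.

267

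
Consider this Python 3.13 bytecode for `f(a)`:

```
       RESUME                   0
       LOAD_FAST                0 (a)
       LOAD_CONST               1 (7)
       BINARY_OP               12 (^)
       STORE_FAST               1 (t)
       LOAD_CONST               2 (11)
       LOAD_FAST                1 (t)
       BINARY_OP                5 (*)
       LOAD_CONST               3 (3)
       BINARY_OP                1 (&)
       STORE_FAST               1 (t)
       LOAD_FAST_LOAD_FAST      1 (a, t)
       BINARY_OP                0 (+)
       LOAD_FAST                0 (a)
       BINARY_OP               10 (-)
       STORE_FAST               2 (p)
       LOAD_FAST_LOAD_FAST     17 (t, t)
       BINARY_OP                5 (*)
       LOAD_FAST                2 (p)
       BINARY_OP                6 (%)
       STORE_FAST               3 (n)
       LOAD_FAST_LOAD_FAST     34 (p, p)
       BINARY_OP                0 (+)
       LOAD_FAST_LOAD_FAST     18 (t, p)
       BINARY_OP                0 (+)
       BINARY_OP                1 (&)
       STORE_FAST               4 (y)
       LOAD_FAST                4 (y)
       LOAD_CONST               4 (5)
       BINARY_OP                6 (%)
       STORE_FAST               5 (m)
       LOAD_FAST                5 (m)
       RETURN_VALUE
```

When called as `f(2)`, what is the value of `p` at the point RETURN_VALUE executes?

LOAD_FAST a → push 2. Stack: [2]
LOAD_CONST → push 7. Stack: [2, 7]
BINARY_OP ^ → 2 ^ 7 = 5. Stack: [5]
STORE_FAST t → t=5. Stack: []
LOAD_CONST → push 11. Stack: [11]
LOAD_FAST t → push 5. Stack: [11, 5]
BINARY_OP * → 11 * 5 = 55. Stack: [55]
LOAD_CONST → push 3. Stack: [55, 3]
BINARY_OP & → 55 & 3 = 3. Stack: [3]
STORE_FAST t → t=3. Stack: []
LOAD_FAST_LOAD_FAST a,t → push 2,3. Stack: [2, 3]
BINARY_OP + → 2 + 3 = 5. Stack: [5]
LOAD_FAST a → push 2. Stack: [5, 2]
BINARY_OP - → 5 - 2 = 3. Stack: [3]
STORE_FAST p → p=3. Stack: []
LOAD_FAST_LOAD_FAST t,t → push 3,3. Stack: [3, 3]
BINARY_OP * → 3 * 3 = 9. Stack: [9]
LOAD_FAST p → push 3. Stack: [9, 3]
BINARY_OP % → 9 % 3 = 0. Stack: [0]
STORE_FAST n → n=0. Stack: []
LOAD_FAST_LOAD_FAST p,p → push 3,3. Stack: [3, 3]
BINARY_OP + → 3 + 3 = 6. Stack: [6]
LOAD_FAST_LOAD_FAST t,p → push 3,3. Stack: [6, 3, 3]
BINARY_OP + → 3 + 3 = 6. Stack: [6, 6]
BINARY_OP & → 6 & 6 = 6. Stack: [6]
STORE_FAST y → y=6. Stack: []
LOAD_FAST y → push 6. Stack: [6]
LOAD_CONST → push 5. Stack: [6, 5]
BINARY_OP % → 6 % 5 = 1. Stack: [1]
STORE_FAST m → m=1. Stack: []
LOAD_FAST m → push 1. Stack: [1]
RETURN_VALUE → return 1.

3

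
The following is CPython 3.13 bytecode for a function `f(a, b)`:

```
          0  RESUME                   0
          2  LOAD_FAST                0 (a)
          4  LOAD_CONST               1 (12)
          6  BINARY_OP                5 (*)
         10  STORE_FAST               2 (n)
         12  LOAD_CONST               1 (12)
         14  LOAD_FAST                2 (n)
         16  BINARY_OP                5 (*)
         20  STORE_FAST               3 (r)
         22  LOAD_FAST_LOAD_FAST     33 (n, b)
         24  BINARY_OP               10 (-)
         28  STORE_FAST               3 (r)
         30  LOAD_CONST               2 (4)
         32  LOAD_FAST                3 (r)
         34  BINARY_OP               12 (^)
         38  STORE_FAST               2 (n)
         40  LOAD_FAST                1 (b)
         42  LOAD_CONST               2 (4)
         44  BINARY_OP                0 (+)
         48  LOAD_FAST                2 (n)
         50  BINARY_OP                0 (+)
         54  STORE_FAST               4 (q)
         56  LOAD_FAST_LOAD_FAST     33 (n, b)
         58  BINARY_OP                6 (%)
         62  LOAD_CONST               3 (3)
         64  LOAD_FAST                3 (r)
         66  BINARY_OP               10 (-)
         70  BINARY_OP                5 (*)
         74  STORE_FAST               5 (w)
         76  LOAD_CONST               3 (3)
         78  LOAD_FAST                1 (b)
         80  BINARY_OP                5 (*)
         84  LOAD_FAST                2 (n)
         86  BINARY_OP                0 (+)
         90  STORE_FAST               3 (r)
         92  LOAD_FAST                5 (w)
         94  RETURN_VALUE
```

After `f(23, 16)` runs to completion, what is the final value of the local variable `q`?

LOAD_FAST a → push 23. Stack: [23]
LOAD_CONST → push 12. Stack: [23, 12]
BINARY_OP * → 23 * 12 = 276. Stack: [276]
STORE_FAST n → n=276. Stack: []
LOAD_CONST → push 12. Stack: [12]
LOAD_FAST n → push 276. Stack: [12, 276]
BINARY_OP * → 12 * 276 = 3312. Stack: [3312]
STORE_FAST r → r=3312. Stack: []
LOAD_FAST_LOAD_FAST n,b → push 276,16. Stack: [276, 16]
BINARY_OP - → 276 - 16 = 260. Stack: [260]
STORE_FAST r → r=260. Stack: []
LOAD_CONST → push 4. Stack: [4]
LOAD_FAST r → push 260. Stack: [4, 260]
BINARY_OP ^ → 4 ^ 260 = 256. Stack: [256]
STORE_FAST n → n=256. Stack: []
LOAD_FAST b → push 16. Stack: [16]
LOAD_CONST → push 4. Stack: [16, 4]
BINARY_OP + → 16 + 4 = 20. Stack: [20]
LOAD_FAST n → push 256. Stack: [20, 256]
BINARY_OP + → 20 + 256 = 276. Stack: [276]
STORE_FAST q → q=276. Stack: []
LOAD_FAST_LOAD_FAST n,b → push 256,16. Stack: [256, 16]
BINARY_OP % → 256 % 16 = 0. Stack: [0]
LOAD_CONST → push 3. Stack: [0, 3]
LOAD_FAST r → push 260. Stack: [0, 3, 260]
BINARY_OP - → 3 - 260 = -257. Stack: [0, -257]
BINARY_OP * → 0 * -257 = 0. Stack: [0]
STORE_FAST w → w=0. Stack: []
LOAD_CONST → push 3. Stack: [3]
LOAD_FAST b → push 16. Stack: [3, 16]
BINARY_OP * → 3 * 16 = 48. Stack: [48]
LOAD_FAST n → push 256. Stack: [48, 256]
BINARY_OP + → 48 + 256 = 304. Stack: [304]
STORE_FAST r → r=304. Stack: []
LOAD_FAST w → push 0. Stack: [0]
RETURN_VALUE → return 0.

276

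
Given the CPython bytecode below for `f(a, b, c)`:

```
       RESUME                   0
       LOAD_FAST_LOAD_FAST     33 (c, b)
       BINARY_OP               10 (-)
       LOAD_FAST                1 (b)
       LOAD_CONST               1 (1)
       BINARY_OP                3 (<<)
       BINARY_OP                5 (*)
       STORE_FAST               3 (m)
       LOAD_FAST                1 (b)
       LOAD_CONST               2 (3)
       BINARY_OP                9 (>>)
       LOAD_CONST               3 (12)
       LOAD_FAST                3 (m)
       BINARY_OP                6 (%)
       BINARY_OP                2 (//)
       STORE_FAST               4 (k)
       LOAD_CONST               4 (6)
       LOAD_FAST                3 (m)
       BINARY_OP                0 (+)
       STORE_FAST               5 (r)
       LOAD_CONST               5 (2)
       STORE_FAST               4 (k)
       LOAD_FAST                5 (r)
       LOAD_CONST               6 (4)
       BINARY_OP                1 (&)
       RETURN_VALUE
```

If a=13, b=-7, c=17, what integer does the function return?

LOAD_FAST_LOAD_FAST c,b → push 17,-7. Stack: [17, -7]
BINARY_OP - → 17 - -7 = 24. Stack: [24]
LOAD_FAST b → push -7. Stack: [24, -7]
LOAD_CONST → push 1. Stack: [24, -7, 1]
BINARY_OP << → -7 << 1 = -14. Stack: [24, -14]
BINARY_OP * → 24 * -14 = -336. Stack: [-336]
STORE_FAST m → m=-336. Stack: []
LOAD_FAST b → push -7. Stack: [-7]
LOAD_CONST → push 3. Stack: [-7, 3]
BINARY_OP >> → -7 >> 3 = -1. Stack: [-1]
LOAD_CONST → push 12. Stack: [-1, 12]
LOAD_FAST m → push -336. Stack: [-1, 12, -336]
BINARY_OP % → 12 % -336 = -324. Stack: [-1, -324]
BINARY_OP // → -1 // -324 = 0. Stack: [0]
STORE_FAST k → k=0. Stack: []
LOAD_CONST → push 6. Stack: [6]
LOAD_FAST m → push -336. Stack: [6, -336]
BINARY_OP + → 6 + -336 = -330. Stack: [-330]
STORE_FAST r → r=-330. Stack: []
LOAD_CONST → push 2. Stack: [2]
STORE_FAST k → k=2. Stack: []
LOAD_FAST r → push -330. Stack: [-330]
LOAD_CONST → push 4. Stack: [-330, 4]
BINARY_OP & → -330 & 4 = 4. Stack: [4]
RETURN_VALUE → return 4.

4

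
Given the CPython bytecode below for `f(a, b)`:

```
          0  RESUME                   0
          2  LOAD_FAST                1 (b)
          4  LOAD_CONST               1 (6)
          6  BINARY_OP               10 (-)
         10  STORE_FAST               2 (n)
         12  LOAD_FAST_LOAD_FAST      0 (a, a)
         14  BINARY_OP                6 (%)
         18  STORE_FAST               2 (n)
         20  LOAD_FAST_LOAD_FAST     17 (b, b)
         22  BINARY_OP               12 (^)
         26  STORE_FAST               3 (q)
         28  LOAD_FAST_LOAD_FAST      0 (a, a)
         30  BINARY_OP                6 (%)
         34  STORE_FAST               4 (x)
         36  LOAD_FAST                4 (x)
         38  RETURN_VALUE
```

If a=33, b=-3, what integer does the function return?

0

LOAD_FAST b → push -3. Stack: [-3]
LOAD_CONST → push 6. Stack: [-3, 6]
BINARY_OP - → -3 - 6 = -9. Stack: [-9]
STORE_FAST n → n=-9. Stack: []
LOAD_FAST_LOAD_FAST a,a → push 33,33. Stack: [33, 33]
BINARY_OP % → 33 % 33 = 0. Stack: [0]
STORE_FAST n → n=0. Stack: []
LOAD_FAST_LOAD_FAST b,b → push -3,-3. Stack: [-3, -3]
BINARY_OP ^ → -3 ^ -3 = 0. Stack: [0]
STORE_FAST q → q=0. Stack: []
LOAD_FAST_LOAD_FAST a,a → push 33,33. Stack: [33, 33]
BINARY_OP % → 33 % 33 = 0. Stack: [0]
STORE_FAST x → x=0. Stack: []
LOAD_FAST x → push 0. Stack: [0]
RETURN_VALUE → return 0.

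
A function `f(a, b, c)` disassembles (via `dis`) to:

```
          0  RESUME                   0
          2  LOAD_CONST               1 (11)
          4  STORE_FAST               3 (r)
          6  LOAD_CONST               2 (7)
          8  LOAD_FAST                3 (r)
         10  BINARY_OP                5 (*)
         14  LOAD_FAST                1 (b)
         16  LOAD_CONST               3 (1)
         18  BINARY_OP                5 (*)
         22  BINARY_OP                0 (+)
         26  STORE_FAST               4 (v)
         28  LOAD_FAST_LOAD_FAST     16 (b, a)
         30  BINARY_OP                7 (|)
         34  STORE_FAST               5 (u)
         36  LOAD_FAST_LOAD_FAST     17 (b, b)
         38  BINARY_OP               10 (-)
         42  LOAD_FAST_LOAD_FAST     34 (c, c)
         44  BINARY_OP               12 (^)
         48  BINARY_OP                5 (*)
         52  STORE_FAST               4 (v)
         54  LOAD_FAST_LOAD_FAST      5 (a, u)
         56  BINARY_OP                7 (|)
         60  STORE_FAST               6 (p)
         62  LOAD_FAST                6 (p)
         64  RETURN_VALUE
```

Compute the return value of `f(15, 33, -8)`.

47

LOAD_CONST → push 11. Stack: [11]
STORE_FAST r → r=11. Stack: []
LOAD_CONST → push 7. Stack: [7]
LOAD_FAST r → push 11. Stack: [7, 11]
BINARY_OP * → 7 * 11 = 77. Stack: [77]
LOAD_FAST b → push 33. Stack: [77, 33]
LOAD_CONST → push 1. Stack: [77, 33, 1]
BINARY_OP * → 33 * 1 = 33. Stack: [77, 33]
BINARY_OP + → 77 + 33 = 110. Stack: [110]
STORE_FAST v → v=110. Stack: []
LOAD_FAST_LOAD_FAST b,a → push 33,15. Stack: [33, 15]
BINARY_OP | → 33 | 15 = 47. Stack: [47]
STORE_FAST u → u=47. Stack: []
LOAD_FAST_LOAD_FAST b,b → push 33,33. Stack: [33, 33]
BINARY_OP - → 33 - 33 = 0. Stack: [0]
LOAD_FAST_LOAD_FAST c,c → push -8,-8. Stack: [0, -8, -8]
BINARY_OP ^ → -8 ^ -8 = 0. Stack: [0, 0]
BINARY_OP * → 0 * 0 = 0. Stack: [0]
STORE_FAST v → v=0. Stack: []
LOAD_FAST_LOAD_FAST a,u → push 15,47. Stack: [15, 47]
BINARY_OP | → 15 | 47 = 47. Stack: [47]
STORE_FAST p → p=47. Stack: []
LOAD_FAST p → push 47. Stack: [47]
RETURN_VALUE → return 47.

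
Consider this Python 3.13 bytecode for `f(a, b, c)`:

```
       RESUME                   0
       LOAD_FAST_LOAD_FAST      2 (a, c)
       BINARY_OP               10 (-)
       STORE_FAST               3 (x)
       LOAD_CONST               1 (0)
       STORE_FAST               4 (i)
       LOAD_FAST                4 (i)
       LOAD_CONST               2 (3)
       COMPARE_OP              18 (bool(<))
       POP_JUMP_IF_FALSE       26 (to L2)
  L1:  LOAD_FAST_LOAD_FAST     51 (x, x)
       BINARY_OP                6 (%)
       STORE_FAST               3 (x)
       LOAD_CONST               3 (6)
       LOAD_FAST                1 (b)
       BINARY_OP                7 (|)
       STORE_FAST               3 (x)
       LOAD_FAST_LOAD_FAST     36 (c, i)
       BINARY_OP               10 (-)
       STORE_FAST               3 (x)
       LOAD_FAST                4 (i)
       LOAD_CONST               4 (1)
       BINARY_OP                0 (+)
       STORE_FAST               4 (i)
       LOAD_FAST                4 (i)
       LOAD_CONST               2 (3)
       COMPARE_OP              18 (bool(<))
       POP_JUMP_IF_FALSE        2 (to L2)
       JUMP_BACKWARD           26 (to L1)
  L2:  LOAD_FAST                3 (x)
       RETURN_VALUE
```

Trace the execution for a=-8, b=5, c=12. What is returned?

LOAD_FAST_LOAD_FAST a,c → push -8,12. Stack: [-8, 12]
BINARY_OP - → -8 - 12 = -20. Stack: [-20]
STORE_FAST x → x=-20. Stack: []
LOAD_CONST → push 0. Stack: [0]
STORE_FAST i → i=0. Stack: []
LOAD_FAST i → push 0. Stack: [0]
LOAD_CONST → push 3. Stack: [0, 3]
COMPARE_OP bool(<) → 0 vs 3 = True. Stack: [True]
POP_JUMP_IF_FALSE → pop True; no jump. Stack: []
LOAD_FAST_LOAD_FAST x,x → push -20,-20. Stack: [-20, -20]
BINARY_OP % → -20 % -20 = 0. Stack: [0]
STORE_FAST x → x=0. Stack: []
LOAD_CONST → push 6. Stack: [6]
LOAD_FAST b → push 5. Stack: [6, 5]
BINARY_OP | → 6 | 5 = 7. Stack: [7]
STORE_FAST x → x=7. Stack: []
LOAD_FAST_LOAD_FAST c,i → push 12,0. Stack: [12, 0]
BINARY_OP - → 12 - 0 = 12. Stack: [12]
STORE_FAST x → x=12. Stack: []
LOAD_FAST i → push 0. Stack: [0]
LOAD_CONST → push 1. Stack: [0, 1]
BINARY_OP + → 0 + 1 = 1. Stack: [1]
STORE_FAST i → i=1. Stack: []
LOAD_FAST i → push 1. Stack: [1]
LOAD_CONST → push 3. Stack: [1, 3]
COMPARE_OP bool(<) → 1 vs 3 = True. Stack: [True]
POP_JUMP_IF_FALSE → pop True; no jump. Stack: []
LOAD_FAST_LOAD_FAST x,x → push 12,12. Stack: [12, 12]
BINARY_OP % → 12 % 12 = 0. Stack: [0]
STORE_FAST x → x=0. Stack: []
LOAD_CONST → push 6. Stack: [6]
LOAD_FAST b → push 5. Stack: [6, 5]
BINARY_OP | → 6 | 5 = 7. Stack: [7]
STORE_FAST x → x=7. Stack: []
LOAD_FAST_LOAD_FAST c,i → push 12,1. Stack: [12, 1]
BINARY_OP - → 12 - 1 = 11. Stack: [11]
STORE_FAST x → x=11. Stack: []
LOAD_FAST i → push 1. Stack: [1]
LOAD_CONST → push 1. Stack: [1, 1]
BINARY_OP + → 1 + 1 = 2. Stack: [2]
STORE_FAST i → i=2. Stack: []
LOAD_FAST i → push 2. Stack: [2]
LOAD_CONST → push 3. Stack: [2, 3]
COMPARE_OP bool(<) → 2 vs 3 = True. Stack: [True]
POP_JUMP_IF_FALSE → pop True; no jump. Stack: []
LOAD_FAST_LOAD_FAST x,x → push 11,11. Stack: [11, 11]
BINARY_OP % → 11 % 11 = 0. Stack: [0]
STORE_FAST x → x=0. Stack: []
LOAD_CONST → push 6. Stack: [6]
LOAD_FAST b → push 5. Stack: [6, 5]
BINARY_OP | → 6 | 5 = 7. Stack: [7]
STORE_FAST x → x=7. Stack: []
LOAD_FAST_LOAD_FAST c,i → push 12,2. Stack: [12, 2]
BINARY_OP - → 12 - 2 = 10. Stack: [10]
STORE_FAST x → x=10. Stack: []
LOAD_FAST i → push 2. Stack: [2]
LOAD_CONST → push 1. Stack: [2, 1]
BINARY_OP + → 2 + 1 = 3. Stack: [3]
STORE_FAST i → i=3. Stack: []
LOAD_FAST i → push 3. Stack: [3]
LOAD_CONST → push 3. Stack: [3, 3]
COMPARE_OP bool(<) → 3 vs 3 = False. Stack: [False]
POP_JUMP_IF_FALSE → pop False; jump. Stack: []
LOAD_FAST x → push 10. Stack: [10]
RETURN_VALUE → return 10.

10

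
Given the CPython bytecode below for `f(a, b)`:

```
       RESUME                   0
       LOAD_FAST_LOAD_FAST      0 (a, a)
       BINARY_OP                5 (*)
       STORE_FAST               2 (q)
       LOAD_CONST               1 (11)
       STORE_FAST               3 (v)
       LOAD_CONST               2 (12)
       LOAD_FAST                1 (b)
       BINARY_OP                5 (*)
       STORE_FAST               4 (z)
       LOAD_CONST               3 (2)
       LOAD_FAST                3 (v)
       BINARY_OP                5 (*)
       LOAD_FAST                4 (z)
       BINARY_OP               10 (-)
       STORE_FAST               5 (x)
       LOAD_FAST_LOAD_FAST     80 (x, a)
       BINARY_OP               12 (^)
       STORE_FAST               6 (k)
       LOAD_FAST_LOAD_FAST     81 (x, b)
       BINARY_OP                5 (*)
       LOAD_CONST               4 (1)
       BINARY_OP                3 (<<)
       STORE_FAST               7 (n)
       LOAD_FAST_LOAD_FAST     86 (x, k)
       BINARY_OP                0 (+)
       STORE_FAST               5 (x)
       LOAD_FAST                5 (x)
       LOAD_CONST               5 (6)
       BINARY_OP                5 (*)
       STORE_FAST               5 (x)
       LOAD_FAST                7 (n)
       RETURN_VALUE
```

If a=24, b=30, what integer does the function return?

LOAD_FAST_LOAD_FAST a,a → push 24,24. Stack: [24, 24]
BINARY_OP * → 24 * 24 = 576. Stack: [576]
STORE_FAST q → q=576. Stack: []
LOAD_CONST → push 11. Stack: [11]
STORE_FAST v → v=11. Stack: []
LOAD_CONST → push 12. Stack: [12]
LOAD_FAST b → push 30. Stack: [12, 30]
BINARY_OP * → 12 * 30 = 360. Stack: [360]
STORE_FAST z → z=360. Stack: []
LOAD_CONST → push 2. Stack: [2]
LOAD_FAST v → push 11. Stack: [2, 11]
BINARY_OP * → 2 * 11 = 22. Stack: [22]
LOAD_FAST z → push 360. Stack: [22, 360]
BINARY_OP - → 22 - 360 = -338. Stack: [-338]
STORE_FAST x → x=-338. Stack: []
LOAD_FAST_LOAD_FAST x,a → push -338,24. Stack: [-338, 24]
BINARY_OP ^ → -338 ^ 24 = -330. Stack: [-330]
STORE_FAST k → k=-330. Stack: []
LOAD_FAST_LOAD_FAST x,b → push -338,30. Stack: [-338, 30]
BINARY_OP * → -338 * 30 = -10140. Stack: [-10140]
LOAD_CONST → push 1. Stack: [-10140, 1]
BINARY_OP << → -10140 << 1 = -20280. Stack: [-20280]
STORE_FAST n → n=-20280. Stack: []
LOAD_FAST_LOAD_FAST x,k → push -338,-330. Stack: [-338, -330]
BINARY_OP + → -338 + -330 = -668. Stack: [-668]
STORE_FAST x → x=-668. Stack: []
LOAD_FAST x → push -668. Stack: [-668]
LOAD_CONST → push 6. Stack: [-668, 6]
BINARY_OP * → -668 * 6 = -4008. Stack: [-4008]
STORE_FAST x → x=-4008. Stack: []
LOAD_FAST n → push -20280. Stack: [-20280]
RETURN_VALUE → return -20280.

-20280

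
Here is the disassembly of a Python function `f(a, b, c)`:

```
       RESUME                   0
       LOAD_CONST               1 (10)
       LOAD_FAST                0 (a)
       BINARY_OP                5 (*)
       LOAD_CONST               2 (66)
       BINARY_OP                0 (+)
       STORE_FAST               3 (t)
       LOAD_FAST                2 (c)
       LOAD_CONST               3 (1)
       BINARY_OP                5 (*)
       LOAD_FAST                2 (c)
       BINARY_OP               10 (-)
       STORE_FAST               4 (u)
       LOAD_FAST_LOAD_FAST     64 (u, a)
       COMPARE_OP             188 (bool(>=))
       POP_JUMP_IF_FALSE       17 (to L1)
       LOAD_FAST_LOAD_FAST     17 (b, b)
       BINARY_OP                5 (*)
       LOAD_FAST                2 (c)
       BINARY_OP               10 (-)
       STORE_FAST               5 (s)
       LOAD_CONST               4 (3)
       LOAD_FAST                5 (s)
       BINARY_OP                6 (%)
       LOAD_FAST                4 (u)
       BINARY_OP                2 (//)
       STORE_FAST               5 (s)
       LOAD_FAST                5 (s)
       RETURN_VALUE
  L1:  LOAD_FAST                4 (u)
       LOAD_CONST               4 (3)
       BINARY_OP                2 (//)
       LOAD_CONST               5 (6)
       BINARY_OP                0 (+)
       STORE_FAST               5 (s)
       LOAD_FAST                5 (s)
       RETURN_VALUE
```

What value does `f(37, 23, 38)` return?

LOAD_CONST → push 10. Stack: [10]
LOAD_FAST a → push 37. Stack: [10, 37]
BINARY_OP * → 10 * 37 = 370. Stack: [370]
LOAD_CONST → push 66. Stack: [370, 66]
BINARY_OP + → 370 + 66 = 436. Stack: [436]
STORE_FAST t → t=436. Stack: []
LOAD_FAST c → push 38. Stack: [38]
LOAD_CONST → push 1. Stack: [38, 1]
BINARY_OP * → 38 * 1 = 38. Stack: [38]
LOAD_FAST c → push 38. Stack: [38, 38]
BINARY_OP - → 38 - 38 = 0. Stack: [0]
STORE_FAST u → u=0. Stack: []
LOAD_FAST_LOAD_FAST u,a → push 0,37. Stack: [0, 37]
COMPARE_OP bool(>=) → 0 vs 37 = False. Stack: [False]
POP_JUMP_IF_FALSE → pop False; jump. Stack: []
LOAD_FAST u → push 0. Stack: [0]
LOAD_CONST → push 3. Stack: [0, 3]
BINARY_OP // → 0 // 3 = 0. Stack: [0]
LOAD_CONST → push 6. Stack: [0, 6]
BINARY_OP + → 0 + 6 = 6. Stack: [6]
STORE_FAST s → s=6. Stack: []
LOAD_FAST s → push 6. Stack: [6]
RETURN_VALUE → return 6.

6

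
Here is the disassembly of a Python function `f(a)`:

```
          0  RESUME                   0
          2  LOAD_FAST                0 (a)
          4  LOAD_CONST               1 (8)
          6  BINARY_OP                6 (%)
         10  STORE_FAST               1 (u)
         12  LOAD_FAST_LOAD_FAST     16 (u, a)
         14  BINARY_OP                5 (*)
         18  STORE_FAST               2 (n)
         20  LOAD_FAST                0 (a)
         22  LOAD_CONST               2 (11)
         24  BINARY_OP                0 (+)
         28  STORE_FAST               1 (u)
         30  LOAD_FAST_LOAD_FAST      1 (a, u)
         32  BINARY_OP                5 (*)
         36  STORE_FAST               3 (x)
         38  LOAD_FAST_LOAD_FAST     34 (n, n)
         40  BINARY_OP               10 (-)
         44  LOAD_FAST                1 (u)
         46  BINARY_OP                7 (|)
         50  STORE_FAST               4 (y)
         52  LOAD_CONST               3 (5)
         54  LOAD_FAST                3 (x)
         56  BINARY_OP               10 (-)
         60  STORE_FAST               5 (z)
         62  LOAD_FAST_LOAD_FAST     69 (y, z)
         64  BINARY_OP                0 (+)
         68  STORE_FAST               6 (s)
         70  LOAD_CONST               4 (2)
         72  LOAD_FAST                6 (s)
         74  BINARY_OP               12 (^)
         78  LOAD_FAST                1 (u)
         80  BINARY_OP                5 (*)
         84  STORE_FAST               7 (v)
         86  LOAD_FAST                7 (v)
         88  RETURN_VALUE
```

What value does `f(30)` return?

LOAD_FAST a → push 30. Stack: [30]
LOAD_CONST → push 8. Stack: [30, 8]
BINARY_OP % → 30 % 8 = 6. Stack: [6]
STORE_FAST u → u=6. Stack: []
LOAD_FAST_LOAD_FAST u,a → push 6,30. Stack: [6, 30]
BINARY_OP * → 6 * 30 = 180. Stack: [180]
STORE_FAST n → n=180. Stack: []
LOAD_FAST a → push 30. Stack: [30]
LOAD_CONST → push 11. Stack: [30, 11]
BINARY_OP + → 30 + 11 = 41. Stack: [41]
STORE_FAST u → u=41. Stack: []
LOAD_FAST_LOAD_FAST a,u → push 30,41. Stack: [30, 41]
BINARY_OP * → 30 * 41 = 1230. Stack: [1230]
STORE_FAST x → x=1230. Stack: []
LOAD_FAST_LOAD_FAST n,n → push 180,180. Stack: [180, 180]
BINARY_OP - → 180 - 180 = 0. Stack: [0]
LOAD_FAST u → push 41. Stack: [0, 41]
BINARY_OP | → 0 | 41 = 41. Stack: [41]
STORE_FAST y → y=41. Stack: []
LOAD_CONST → push 5. Stack: [5]
LOAD_FAST x → push 1230. Stack: [5, 1230]
BINARY_OP - → 5 - 1230 = -1225. Stack: [-1225]
STORE_FAST z → z=-1225. Stack: []
LOAD_FAST_LOAD_FAST y,z → push 41,-1225. Stack: [41, -1225]
BINARY_OP + → 41 + -1225 = -1184. Stack: [-1184]
STORE_FAST s → s=-1184. Stack: []
LOAD_CONST → push 2. Stack: [2]
LOAD_FAST s → push -1184. Stack: [2, -1184]
BINARY_OP ^ → 2 ^ -1184 = -1182. Stack: [-1182]
LOAD_FAST u → push 41. Stack: [-1182, 41]
BINARY_OP * → -1182 * 41 = -48462. Stack: [-48462]
STORE_FAST v → v=-48462. Stack: []
LOAD_FAST v → push -48462. Stack: [-48462]
RETURN_VALUE → return -48462.

-48462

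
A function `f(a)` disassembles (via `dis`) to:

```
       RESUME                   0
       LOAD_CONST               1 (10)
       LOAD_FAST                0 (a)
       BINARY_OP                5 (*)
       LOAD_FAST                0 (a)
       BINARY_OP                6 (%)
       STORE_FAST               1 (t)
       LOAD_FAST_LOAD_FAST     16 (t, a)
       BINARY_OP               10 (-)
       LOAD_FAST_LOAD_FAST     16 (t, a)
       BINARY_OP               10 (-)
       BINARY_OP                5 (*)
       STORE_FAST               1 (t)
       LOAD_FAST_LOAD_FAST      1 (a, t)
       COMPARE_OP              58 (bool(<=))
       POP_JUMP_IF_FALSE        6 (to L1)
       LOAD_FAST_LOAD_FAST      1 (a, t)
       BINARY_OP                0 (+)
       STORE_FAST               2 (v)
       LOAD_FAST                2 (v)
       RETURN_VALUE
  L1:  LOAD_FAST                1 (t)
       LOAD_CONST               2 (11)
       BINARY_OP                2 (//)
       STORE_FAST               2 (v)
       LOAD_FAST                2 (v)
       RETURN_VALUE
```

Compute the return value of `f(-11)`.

LOAD_CONST → push 10. Stack: [10]
LOAD_FAST a → push -11. Stack: [10, -11]
BINARY_OP * → 10 * -11 = -110. Stack: [-110]
LOAD_FAST a → push -11. Stack: [-110, -11]
BINARY_OP % → -110 % -11 = 0. Stack: [0]
STORE_FAST t → t=0. Stack: []
LOAD_FAST_LOAD_FAST t,a → push 0,-11. Stack: [0, -11]
BINARY_OP - → 0 - -11 = 11. Stack: [11]
LOAD_FAST_LOAD_FAST t,a → push 0,-11. Stack: [11, 0, -11]
BINARY_OP - → 0 - -11 = 11. Stack: [11, 11]
BINARY_OP * → 11 * 11 = 121. Stack: [121]
STORE_FAST t → t=121. Stack: []
LOAD_FAST_LOAD_FAST a,t → push -11,121. Stack: [-11, 121]
COMPARE_OP bool(<=) → -11 vs 121 = True. Stack: [True]
POP_JUMP_IF_FALSE → pop True; no jump. Stack: []
LOAD_FAST_LOAD_FAST a,t → push -11,121. Stack: [-11, 121]
BINARY_OP + → -11 + 121 = 110. Stack: [110]
STORE_FAST v → v=110. Stack: []
LOAD_FAST v → push 110. Stack: [110]
RETURN_VALUE → return 110.

110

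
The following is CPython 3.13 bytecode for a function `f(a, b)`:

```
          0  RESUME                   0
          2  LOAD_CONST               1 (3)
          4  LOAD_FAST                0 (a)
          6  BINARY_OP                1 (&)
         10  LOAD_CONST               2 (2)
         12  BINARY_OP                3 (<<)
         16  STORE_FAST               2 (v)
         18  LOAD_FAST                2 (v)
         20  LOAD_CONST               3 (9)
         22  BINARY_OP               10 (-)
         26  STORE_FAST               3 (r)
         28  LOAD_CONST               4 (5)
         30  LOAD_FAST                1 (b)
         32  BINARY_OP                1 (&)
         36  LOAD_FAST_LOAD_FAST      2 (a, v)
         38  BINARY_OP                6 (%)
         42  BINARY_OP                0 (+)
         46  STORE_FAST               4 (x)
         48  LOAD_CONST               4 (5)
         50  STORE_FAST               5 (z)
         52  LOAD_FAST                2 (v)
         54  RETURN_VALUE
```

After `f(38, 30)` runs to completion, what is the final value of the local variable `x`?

10

LOAD_CONST → push 3. Stack: [3]
LOAD_FAST a → push 38. Stack: [3, 38]
BINARY_OP & → 3 & 38 = 2. Stack: [2]
LOAD_CONST → push 2. Stack: [2, 2]
BINARY_OP << → 2 << 2 = 8. Stack: [8]
STORE_FAST v → v=8. Stack: []
LOAD_FAST v → push 8. Stack: [8]
LOAD_CONST → push 9. Stack: [8, 9]
BINARY_OP - → 8 - 9 = -1. Stack: [-1]
STORE_FAST r → r=-1. Stack: []
LOAD_CONST → push 5. Stack: [5]
LOAD_FAST b → push 30. Stack: [5, 30]
BINARY_OP & → 5 & 30 = 4. Stack: [4]
LOAD_FAST_LOAD_FAST a,v → push 38,8. Stack: [4, 38, 8]
BINARY_OP % → 38 % 8 = 6. Stack: [4, 6]
BINARY_OP + → 4 + 6 = 10. Stack: [10]
STORE_FAST x → x=10. Stack: []
LOAD_CONST → push 5. Stack: [5]
STORE_FAST z → z=5. Stack: []
LOAD_FAST v → push 8. Stack: [8]
RETURN_VALUE → return 8.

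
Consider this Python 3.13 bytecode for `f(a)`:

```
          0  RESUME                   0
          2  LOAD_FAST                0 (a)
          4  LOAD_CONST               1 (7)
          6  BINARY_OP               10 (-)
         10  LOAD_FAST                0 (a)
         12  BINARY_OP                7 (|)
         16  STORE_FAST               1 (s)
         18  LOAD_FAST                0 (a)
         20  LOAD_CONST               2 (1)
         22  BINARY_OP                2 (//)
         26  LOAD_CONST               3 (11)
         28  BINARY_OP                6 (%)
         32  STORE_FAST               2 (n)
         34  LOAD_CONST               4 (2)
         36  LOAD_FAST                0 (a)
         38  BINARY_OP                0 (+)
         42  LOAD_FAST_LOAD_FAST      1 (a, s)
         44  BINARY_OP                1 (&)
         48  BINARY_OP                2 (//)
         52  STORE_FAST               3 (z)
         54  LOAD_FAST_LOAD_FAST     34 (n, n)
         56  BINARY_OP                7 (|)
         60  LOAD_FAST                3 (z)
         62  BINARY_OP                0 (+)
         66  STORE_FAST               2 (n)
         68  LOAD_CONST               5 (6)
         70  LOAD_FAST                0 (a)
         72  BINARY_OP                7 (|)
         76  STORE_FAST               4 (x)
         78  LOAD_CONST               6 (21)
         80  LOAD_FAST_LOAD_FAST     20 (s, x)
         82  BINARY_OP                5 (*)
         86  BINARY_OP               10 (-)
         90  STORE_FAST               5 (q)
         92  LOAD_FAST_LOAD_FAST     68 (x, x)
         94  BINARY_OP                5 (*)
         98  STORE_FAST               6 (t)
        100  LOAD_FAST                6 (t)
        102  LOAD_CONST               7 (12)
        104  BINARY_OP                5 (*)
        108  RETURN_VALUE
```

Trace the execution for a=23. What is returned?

6348

LOAD_FAST a → push 23. Stack: [23]
LOAD_CONST → push 7. Stack: [23, 7]
BINARY_OP - → 23 - 7 = 16. Stack: [16]
LOAD_FAST a → push 23. Stack: [16, 23]
BINARY_OP | → 16 | 23 = 23. Stack: [23]
STORE_FAST s → s=23. Stack: []
LOAD_FAST a → push 23. Stack: [23]
LOAD_CONST → push 1. Stack: [23, 1]
BINARY_OP // → 23 // 1 = 23. Stack: [23]
LOAD_CONST → push 11. Stack: [23, 11]
BINARY_OP % → 23 % 11 = 1. Stack: [1]
STORE_FAST n → n=1. Stack: []
LOAD_CONST → push 2. Stack: [2]
LOAD_FAST a → push 23. Stack: [2, 23]
BINARY_OP + → 2 + 23 = 25. Stack: [25]
LOAD_FAST_LOAD_FAST a,s → push 23,23. Stack: [25, 23, 23]
BINARY_OP & → 23 & 23 = 23. Stack: [25, 23]
BINARY_OP // → 25 // 23 = 1. Stack: [1]
STORE_FAST z → z=1. Stack: []
LOAD_FAST_LOAD_FAST n,n → push 1,1. Stack: [1, 1]
BINARY_OP | → 1 | 1 = 1. Stack: [1]
LOAD_FAST z → push 1. Stack: [1, 1]
BINARY_OP + → 1 + 1 = 2. Stack: [2]
STORE_FAST n → n=2. Stack: []
LOAD_CONST → push 6. Stack: [6]
LOAD_FAST a → push 23. Stack: [6, 23]
BINARY_OP | → 6 | 23 = 23. Stack: [23]
STORE_FAST x → x=23. Stack: []
LOAD_CONST → push 21. Stack: [21]
LOAD_FAST_LOAD_FAST s,x → push 23,23. Stack: [21, 23, 23]
BINARY_OP * → 23 * 23 = 529. Stack: [21, 529]
BINARY_OP - → 21 - 529 = -508. Stack: [-508]
STORE_FAST q → q=-508. Stack: []
LOAD_FAST_LOAD_FAST x,x → push 23,23. Stack: [23, 23]
BINARY_OP * → 23 * 23 = 529. Stack: [529]
STORE_FAST t → t=529. Stack: []
LOAD_FAST t → push 529. Stack: [529]
LOAD_CONST → push 12. Stack: [529, 12]
BINARY_OP * → 529 * 12 = 6348. Stack: [6348]
RETURN_VALUE → return 6348.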